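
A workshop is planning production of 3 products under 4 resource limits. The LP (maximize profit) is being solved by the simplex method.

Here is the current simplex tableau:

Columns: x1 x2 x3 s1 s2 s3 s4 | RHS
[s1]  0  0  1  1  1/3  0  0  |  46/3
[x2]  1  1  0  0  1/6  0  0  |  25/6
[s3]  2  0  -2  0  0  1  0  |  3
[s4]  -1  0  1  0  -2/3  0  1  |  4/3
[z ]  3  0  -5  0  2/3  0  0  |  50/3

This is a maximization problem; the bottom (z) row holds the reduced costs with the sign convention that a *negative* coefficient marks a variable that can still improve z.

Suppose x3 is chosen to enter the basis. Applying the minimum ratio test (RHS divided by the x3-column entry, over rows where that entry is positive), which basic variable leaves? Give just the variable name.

s4

Ratios: row 1 (s1): (46/3)/1 = 46/3; row 2 (x2): entry 0 ≤ 0, skip; row 3 (s3): entry -2 ≤ 0, skip; row 4 (s4): (4/3)/1 = 4/3.
Minimum ratio 4/3 is in the s4 row, so s4 leaves.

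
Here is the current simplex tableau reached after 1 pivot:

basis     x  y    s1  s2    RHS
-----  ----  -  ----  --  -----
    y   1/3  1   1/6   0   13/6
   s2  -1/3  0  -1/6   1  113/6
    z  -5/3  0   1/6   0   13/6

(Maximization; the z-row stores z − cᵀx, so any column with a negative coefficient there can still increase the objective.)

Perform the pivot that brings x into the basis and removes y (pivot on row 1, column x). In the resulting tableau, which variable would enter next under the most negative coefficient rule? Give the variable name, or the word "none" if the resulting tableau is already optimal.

Pivot element 1/3. New z-row = old z-row − (-5/3)·(row 1/(1/3)).
Updated z-row coefficients: x: 0, y: 5, s1: 1, s2: 0.
No coefficient is strictly negative; the tableau after this pivot is optimal.

none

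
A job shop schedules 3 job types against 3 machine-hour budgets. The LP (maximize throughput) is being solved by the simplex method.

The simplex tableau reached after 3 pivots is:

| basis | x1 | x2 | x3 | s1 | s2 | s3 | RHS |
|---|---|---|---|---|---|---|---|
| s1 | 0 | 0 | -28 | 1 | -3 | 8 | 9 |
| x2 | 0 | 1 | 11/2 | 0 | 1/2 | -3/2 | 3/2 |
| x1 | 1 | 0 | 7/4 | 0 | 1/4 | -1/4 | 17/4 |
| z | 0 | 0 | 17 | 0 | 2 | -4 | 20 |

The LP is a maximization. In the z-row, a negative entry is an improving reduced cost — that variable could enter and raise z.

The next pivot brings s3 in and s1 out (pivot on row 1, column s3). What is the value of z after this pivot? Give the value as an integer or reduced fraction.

49/2

Minimum ratio for s3: 9/8 = 9/8.
z changes by −(z-row coeff of s3)·ratio = −(-4)·(9/8) = 9/2.
New z = 20 + (9/2) = 49/2.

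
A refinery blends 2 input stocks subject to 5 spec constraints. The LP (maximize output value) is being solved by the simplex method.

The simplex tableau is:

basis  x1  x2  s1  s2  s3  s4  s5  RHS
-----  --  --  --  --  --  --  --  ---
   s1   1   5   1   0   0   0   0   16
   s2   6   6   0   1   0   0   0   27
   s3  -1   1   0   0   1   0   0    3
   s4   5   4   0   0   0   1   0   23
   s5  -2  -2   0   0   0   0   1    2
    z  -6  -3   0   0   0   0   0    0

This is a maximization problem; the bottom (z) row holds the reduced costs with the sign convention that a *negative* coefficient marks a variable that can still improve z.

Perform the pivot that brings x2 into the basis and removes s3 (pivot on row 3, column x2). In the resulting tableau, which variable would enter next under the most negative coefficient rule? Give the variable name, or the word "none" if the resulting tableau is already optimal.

Pivot element 1. New z-row = old z-row − (-3)·(row 3/1).
Updated z-row coefficients: x1: -9, x2: 0, s1: 0, s2: 0, s3: 3, s4: 0, s5: 0.
The most negative is -9 in column x1, so x1 would enter next.

x1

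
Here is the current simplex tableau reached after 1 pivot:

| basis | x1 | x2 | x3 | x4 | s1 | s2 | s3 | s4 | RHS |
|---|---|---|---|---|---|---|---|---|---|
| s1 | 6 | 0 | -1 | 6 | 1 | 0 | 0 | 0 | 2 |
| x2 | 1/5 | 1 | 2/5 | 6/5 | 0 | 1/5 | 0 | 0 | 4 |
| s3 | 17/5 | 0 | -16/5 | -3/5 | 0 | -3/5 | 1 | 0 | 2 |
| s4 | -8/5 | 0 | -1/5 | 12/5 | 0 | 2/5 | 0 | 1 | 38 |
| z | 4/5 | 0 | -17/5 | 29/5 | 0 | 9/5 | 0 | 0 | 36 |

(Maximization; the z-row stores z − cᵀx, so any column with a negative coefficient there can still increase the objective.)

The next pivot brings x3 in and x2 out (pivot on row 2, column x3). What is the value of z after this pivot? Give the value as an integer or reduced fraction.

Minimum ratio for x3: 4/(2/5) = 10.
z changes by −(z-row coeff of x3)·ratio = −(-17/5)·10 = 34.
New z = 36 + 34 = 70.

70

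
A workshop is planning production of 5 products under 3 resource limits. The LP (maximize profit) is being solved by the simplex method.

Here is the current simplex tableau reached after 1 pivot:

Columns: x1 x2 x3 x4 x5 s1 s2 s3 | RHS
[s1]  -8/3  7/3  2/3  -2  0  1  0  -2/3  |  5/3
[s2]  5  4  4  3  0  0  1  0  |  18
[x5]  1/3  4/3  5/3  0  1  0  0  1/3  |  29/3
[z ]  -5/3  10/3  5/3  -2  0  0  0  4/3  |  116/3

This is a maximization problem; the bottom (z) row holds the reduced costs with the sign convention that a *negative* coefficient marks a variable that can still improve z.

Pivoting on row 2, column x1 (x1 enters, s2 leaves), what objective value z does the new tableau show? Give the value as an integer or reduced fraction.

Minimum ratio for x1: 18/5 = 18/5.
z changes by −(z-row coeff of x1)·ratio = −(-5/3)·(18/5) = 6.
New z = 116/3 + 6 = 134/3.

134/3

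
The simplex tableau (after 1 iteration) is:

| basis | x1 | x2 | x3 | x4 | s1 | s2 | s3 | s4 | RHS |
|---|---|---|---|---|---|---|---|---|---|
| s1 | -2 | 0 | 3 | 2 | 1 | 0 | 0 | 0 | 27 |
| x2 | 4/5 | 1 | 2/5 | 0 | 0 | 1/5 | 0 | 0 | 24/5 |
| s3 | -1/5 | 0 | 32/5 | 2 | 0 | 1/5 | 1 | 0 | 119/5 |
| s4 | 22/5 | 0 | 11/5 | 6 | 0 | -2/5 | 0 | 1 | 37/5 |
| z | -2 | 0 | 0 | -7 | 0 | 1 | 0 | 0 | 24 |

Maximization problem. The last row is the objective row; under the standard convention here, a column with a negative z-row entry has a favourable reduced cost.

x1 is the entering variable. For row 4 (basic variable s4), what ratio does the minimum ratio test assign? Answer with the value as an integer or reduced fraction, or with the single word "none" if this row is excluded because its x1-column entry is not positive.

37/22

Ratio = RHS / (x1 entry) = (37/5) / (22/5) = 37/22.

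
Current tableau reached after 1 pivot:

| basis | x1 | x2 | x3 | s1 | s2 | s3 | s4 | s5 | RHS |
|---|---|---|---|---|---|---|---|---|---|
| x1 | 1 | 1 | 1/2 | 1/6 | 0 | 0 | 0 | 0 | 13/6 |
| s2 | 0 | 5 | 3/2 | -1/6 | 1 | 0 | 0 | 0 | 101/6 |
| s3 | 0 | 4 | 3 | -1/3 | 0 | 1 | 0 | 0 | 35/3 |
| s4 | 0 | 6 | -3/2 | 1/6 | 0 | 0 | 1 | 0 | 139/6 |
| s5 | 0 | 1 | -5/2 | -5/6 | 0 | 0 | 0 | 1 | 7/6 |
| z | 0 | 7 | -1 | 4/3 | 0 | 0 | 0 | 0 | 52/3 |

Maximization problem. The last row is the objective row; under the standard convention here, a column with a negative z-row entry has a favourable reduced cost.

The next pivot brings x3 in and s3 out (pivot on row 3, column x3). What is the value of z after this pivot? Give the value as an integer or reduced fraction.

Minimum ratio for x3: (35/3)/3 = 35/9.
z changes by −(z-row coeff of x3)·ratio = −(-1)·(35/9) = 35/9.
New z = 52/3 + (35/9) = 191/9.

191/9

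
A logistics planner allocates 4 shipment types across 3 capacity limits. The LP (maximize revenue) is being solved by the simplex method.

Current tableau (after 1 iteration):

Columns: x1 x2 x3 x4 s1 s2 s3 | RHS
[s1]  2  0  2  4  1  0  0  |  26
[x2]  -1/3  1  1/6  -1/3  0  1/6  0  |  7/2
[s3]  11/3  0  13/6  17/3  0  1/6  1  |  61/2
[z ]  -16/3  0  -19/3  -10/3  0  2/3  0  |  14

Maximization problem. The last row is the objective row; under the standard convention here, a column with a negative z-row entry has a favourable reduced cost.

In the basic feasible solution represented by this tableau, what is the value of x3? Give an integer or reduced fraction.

0

x3 is nonbasic (not in the basis column), so its value in the current BFS is 0.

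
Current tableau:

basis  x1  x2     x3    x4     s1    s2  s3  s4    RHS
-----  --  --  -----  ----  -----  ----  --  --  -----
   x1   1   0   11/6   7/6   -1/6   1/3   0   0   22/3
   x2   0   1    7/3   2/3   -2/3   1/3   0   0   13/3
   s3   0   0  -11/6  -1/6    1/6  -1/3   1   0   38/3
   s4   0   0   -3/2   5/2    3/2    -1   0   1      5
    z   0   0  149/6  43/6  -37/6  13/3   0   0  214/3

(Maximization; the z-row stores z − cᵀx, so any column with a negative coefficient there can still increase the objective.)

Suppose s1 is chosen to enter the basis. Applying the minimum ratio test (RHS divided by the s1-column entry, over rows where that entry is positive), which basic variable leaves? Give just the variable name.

s4

Ratios: row 1 (x1): entry -1/6 ≤ 0, skip; row 2 (x2): entry -2/3 ≤ 0, skip; row 3 (s3): (38/3)/(1/6) = 76; row 4 (s4): 5/(3/2) = 10/3.
Minimum ratio 10/3 is in the s4 row, so s4 leaves.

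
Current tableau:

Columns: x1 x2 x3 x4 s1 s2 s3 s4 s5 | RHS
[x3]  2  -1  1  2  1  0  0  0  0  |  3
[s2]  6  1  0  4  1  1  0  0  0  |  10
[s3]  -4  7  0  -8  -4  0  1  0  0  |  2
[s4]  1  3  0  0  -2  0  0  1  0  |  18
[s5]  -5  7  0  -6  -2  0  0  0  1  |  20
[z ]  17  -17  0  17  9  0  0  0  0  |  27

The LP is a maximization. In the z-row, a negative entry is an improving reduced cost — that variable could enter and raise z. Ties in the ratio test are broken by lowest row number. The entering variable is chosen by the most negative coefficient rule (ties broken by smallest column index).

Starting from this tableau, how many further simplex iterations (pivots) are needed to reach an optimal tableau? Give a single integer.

pivot: x2 in, s3 out → z = 223/7
pivot: x4 in, s2 out → z = 328/9
No improving column remains; optimal.

2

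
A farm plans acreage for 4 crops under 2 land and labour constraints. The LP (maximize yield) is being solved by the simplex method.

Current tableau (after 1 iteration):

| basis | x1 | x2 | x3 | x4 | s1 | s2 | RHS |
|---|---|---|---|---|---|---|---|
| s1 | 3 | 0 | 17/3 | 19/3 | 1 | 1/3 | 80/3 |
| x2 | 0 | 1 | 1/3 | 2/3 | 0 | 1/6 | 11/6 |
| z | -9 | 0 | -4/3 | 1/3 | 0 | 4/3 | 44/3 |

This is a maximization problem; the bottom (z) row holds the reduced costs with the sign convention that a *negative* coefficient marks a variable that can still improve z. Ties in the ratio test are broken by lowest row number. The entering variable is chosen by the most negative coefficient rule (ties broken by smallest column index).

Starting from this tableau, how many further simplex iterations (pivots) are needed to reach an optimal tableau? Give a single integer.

pivot: x1 in, s1 out → z = 284/3
No improving column remains; optimal.

1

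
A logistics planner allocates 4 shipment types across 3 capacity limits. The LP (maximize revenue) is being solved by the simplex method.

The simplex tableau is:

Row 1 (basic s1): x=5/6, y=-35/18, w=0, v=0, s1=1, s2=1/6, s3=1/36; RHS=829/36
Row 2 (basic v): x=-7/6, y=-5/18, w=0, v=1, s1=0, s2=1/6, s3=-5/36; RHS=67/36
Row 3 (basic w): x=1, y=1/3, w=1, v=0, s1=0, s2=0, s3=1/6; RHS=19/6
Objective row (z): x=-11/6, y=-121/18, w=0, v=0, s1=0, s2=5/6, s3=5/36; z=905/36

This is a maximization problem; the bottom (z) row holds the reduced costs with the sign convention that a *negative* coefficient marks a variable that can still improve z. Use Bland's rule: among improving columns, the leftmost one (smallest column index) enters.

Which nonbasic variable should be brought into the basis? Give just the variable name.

x

Objective-row coefficients: x: -11/6, y: -121/18, w: 0, v: 0, s1: 0, s2: 5/6, s3: 5/36.
Improving columns: x, y. Bland's rule picks the smallest column index → x.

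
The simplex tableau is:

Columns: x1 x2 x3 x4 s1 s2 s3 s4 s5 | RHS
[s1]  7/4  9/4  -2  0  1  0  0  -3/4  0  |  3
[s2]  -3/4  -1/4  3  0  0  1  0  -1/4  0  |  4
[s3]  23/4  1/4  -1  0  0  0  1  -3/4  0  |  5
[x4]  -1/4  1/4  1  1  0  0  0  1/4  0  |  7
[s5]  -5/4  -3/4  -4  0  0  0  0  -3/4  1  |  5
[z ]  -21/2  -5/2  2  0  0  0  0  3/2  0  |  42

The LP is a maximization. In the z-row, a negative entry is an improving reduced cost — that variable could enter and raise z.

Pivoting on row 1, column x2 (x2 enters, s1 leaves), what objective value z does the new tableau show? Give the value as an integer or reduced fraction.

Minimum ratio for x2: 3/(9/4) = 4/3.
z changes by −(z-row coeff of x2)·ratio = −(-5/2)·(4/3) = 10/3.
New z = 42 + (10/3) = 136/3.

136/3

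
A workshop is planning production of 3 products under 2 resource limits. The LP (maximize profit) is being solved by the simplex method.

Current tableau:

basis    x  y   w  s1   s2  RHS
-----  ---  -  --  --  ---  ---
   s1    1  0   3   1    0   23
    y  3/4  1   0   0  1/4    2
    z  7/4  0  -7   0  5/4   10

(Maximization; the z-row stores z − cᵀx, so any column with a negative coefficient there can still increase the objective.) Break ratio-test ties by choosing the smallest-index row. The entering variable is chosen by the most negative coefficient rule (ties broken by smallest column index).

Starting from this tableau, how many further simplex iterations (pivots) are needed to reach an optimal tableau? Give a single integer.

1

pivot: w in, s1 out → z = 191/3
No improving column remains; optimal.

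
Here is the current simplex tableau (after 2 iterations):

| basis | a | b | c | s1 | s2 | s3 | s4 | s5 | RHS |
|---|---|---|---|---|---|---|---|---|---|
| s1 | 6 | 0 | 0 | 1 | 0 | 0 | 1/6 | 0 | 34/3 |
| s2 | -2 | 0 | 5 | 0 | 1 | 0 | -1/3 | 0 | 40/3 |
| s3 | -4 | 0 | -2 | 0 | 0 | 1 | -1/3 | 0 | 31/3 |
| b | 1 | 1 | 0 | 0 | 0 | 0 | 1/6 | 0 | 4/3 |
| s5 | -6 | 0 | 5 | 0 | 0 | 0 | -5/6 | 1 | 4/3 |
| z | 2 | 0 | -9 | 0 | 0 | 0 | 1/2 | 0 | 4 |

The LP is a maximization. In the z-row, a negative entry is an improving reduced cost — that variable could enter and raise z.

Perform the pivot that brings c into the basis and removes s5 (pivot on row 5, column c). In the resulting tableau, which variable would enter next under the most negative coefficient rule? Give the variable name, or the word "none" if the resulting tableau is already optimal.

a

Pivot element 5. New z-row = old z-row − (-9)·(row 5/5).
Updated z-row coefficients: a: -44/5, b: 0, c: 0, s1: 0, s2: 0, s3: 0, s4: -1, s5: 9/5.
The most negative is -44/5 in column a, so a would enter next.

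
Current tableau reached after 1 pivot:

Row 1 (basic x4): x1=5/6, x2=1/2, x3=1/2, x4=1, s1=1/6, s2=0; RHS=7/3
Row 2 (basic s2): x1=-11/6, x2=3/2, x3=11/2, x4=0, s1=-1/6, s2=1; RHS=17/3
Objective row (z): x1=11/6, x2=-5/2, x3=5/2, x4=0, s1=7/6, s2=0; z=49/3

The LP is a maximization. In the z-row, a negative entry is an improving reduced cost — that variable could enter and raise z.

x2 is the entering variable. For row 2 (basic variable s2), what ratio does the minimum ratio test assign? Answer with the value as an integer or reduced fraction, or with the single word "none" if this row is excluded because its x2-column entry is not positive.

Ratio = RHS / (x2 entry) = (17/3) / (3/2) = 34/9.

34/9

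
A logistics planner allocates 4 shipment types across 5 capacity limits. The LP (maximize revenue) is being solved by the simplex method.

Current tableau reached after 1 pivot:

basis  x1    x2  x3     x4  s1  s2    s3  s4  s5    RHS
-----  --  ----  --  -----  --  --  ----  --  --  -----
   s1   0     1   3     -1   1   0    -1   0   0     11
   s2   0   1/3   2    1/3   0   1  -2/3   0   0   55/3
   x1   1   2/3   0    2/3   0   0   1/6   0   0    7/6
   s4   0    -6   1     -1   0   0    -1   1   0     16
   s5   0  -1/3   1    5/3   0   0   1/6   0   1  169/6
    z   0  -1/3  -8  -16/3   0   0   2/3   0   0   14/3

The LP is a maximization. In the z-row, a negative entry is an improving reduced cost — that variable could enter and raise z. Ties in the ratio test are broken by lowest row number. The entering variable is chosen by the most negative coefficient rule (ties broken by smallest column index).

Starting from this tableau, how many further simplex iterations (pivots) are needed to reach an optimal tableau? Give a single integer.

pivot: x3 in, s1 out → z = 34
pivot: x4 in, x1 out → z = 48
No improving column remains; optimal.

2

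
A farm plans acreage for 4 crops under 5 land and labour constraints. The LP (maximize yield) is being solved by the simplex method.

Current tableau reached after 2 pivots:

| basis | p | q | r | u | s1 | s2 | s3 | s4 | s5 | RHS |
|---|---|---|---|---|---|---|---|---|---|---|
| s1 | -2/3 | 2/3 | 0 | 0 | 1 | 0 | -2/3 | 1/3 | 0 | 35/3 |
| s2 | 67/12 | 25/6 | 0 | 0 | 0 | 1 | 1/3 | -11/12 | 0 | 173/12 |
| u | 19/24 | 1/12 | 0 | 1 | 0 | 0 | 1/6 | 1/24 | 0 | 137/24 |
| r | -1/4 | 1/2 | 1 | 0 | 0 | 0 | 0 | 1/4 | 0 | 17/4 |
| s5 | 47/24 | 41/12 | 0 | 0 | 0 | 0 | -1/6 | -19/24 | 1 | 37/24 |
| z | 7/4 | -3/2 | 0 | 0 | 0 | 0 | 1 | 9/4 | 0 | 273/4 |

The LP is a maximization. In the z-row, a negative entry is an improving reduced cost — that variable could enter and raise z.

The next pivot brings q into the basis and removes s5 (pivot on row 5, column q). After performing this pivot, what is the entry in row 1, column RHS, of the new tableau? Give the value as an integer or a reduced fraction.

Pivot element is row 5, column q: 41/12.
Normalize row 5: new (row 5, RHS) = (37/24)/(41/12) = 37/82.
row 1 ← row 1 − (2/3)·(new row 5): 35/3 − (2/3)·(37/82) = 466/41.

466/41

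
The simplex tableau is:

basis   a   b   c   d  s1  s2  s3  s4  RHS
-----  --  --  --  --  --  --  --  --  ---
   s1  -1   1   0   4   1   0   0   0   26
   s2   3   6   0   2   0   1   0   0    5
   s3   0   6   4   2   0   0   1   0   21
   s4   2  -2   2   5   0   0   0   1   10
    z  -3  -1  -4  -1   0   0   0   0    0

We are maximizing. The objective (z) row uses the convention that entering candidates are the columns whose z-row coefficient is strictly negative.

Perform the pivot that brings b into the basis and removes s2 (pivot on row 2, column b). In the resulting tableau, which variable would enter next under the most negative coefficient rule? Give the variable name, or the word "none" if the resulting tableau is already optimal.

Pivot element 6. New z-row = old z-row − (-1)·(row 2/6).
Updated z-row coefficients: a: -5/2, b: 0, c: -4, d: -2/3, s1: 0, s2: 1/6, s3: 0, s4: 0.
The most negative is -4 in column c, so c would enter next.

c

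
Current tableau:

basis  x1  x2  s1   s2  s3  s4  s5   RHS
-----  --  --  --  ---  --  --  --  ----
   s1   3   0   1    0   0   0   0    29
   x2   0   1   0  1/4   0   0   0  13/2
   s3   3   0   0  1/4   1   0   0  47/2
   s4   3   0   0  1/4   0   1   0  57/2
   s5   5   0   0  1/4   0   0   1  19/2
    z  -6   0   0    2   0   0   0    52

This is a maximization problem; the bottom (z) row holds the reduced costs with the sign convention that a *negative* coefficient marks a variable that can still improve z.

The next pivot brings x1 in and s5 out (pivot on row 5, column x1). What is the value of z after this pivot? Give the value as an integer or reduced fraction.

317/5

Minimum ratio for x1: (19/2)/5 = 19/10.
z changes by −(z-row coeff of x1)·ratio = −(-6)·(19/10) = 57/5.
New z = 52 + (57/5) = 317/5.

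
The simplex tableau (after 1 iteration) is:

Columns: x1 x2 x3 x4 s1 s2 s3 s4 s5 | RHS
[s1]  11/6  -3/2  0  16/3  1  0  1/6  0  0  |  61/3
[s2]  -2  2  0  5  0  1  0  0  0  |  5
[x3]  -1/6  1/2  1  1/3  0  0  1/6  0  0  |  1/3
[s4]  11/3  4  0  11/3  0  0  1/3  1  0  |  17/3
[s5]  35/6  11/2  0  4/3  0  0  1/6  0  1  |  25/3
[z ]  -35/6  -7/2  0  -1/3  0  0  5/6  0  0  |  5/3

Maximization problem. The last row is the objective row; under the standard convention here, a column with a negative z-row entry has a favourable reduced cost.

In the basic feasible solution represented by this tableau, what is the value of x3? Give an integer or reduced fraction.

x3 is basic (row 3); its value is the RHS of that row: 1/3.

1/3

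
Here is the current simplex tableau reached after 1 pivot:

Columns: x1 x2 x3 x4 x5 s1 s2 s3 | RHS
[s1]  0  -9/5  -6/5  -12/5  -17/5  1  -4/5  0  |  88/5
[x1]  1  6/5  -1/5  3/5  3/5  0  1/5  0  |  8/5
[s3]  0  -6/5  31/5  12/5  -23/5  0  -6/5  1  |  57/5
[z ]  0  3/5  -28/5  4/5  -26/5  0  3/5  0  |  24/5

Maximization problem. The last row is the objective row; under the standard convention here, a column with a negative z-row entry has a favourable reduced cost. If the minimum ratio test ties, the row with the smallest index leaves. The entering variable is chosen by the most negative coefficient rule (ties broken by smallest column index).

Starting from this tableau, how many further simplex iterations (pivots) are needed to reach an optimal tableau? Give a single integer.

2

pivot: x3 in, s3 out → z = 468/31
pivot: x5 in, x1 out → z = 391/7
No improving column remains; optimal.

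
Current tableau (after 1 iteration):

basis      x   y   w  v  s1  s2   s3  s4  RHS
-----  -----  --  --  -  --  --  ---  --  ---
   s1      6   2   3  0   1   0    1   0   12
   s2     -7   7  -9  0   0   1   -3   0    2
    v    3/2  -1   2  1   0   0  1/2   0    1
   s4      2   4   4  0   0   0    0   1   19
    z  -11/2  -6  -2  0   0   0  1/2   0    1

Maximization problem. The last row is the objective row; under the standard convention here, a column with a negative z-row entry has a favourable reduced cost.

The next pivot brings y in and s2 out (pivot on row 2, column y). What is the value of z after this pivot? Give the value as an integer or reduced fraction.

Minimum ratio for y: 2/7 = 2/7.
z changes by −(z-row coeff of y)·ratio = −(-6)·(2/7) = 12/7.
New z = 1 + (12/7) = 19/7.

19/7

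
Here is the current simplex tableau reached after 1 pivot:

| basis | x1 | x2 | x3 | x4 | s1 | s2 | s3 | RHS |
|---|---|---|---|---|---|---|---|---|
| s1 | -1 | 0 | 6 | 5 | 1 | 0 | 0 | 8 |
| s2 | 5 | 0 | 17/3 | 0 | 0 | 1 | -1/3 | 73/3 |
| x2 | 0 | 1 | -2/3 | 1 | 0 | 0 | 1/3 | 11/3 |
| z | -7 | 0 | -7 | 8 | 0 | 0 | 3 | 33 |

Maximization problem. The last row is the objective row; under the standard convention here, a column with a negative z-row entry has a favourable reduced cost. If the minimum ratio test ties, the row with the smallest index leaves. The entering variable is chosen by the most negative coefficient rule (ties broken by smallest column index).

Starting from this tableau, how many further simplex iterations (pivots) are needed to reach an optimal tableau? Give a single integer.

pivot: x1 in, s2 out → z = 1006/15
No improving column remains; optimal.

1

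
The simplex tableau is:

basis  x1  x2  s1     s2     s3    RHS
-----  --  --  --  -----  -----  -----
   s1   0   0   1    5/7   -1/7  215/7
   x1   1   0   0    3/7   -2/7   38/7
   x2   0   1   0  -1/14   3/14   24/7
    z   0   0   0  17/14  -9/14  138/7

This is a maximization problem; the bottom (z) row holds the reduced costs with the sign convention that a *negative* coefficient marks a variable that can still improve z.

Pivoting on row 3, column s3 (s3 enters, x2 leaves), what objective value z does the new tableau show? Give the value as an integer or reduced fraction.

30

Minimum ratio for s3: (24/7)/(3/14) = 16.
z changes by −(z-row coeff of s3)·ratio = −(-9/14)·16 = 72/7.
New z = 138/7 + (72/7) = 30.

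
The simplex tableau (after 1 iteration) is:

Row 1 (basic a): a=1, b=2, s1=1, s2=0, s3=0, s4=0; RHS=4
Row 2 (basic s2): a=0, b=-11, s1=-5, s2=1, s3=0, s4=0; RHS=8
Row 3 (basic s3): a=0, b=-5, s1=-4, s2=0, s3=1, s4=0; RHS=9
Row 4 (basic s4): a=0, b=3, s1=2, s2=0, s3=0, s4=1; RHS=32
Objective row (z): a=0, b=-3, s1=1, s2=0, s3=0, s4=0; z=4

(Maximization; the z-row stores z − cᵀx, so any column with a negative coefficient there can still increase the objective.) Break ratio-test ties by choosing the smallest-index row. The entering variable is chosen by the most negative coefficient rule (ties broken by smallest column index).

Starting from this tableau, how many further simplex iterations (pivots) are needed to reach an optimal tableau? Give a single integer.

pivot: b in, a out → z = 10
No improving column remains; optimal.

1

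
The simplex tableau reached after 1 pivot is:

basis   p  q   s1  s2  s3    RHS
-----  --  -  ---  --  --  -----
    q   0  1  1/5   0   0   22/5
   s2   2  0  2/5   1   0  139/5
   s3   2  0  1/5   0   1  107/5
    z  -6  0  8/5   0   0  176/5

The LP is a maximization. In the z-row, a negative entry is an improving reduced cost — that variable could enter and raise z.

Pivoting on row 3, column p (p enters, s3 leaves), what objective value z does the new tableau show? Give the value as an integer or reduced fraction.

497/5

Minimum ratio for p: (107/5)/2 = 107/10.
z changes by −(z-row coeff of p)·ratio = −(-6)·(107/10) = 321/5.
New z = 176/5 + (321/5) = 497/5.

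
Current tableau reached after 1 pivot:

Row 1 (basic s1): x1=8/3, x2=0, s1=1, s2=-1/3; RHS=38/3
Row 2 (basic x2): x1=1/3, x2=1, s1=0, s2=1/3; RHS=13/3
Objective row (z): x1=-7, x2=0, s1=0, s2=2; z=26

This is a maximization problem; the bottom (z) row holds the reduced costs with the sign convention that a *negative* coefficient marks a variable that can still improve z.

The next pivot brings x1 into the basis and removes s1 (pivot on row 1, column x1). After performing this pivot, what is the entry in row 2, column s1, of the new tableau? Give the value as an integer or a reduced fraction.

-1/8

Pivot element is row 1, column x1: 8/3.
Normalize row 1: new (row 1, s1) = 1/(8/3) = 3/8.
row 2 ← row 2 − (1/3)·(new row 1): 0 − (1/3)·(3/8) = -1/8.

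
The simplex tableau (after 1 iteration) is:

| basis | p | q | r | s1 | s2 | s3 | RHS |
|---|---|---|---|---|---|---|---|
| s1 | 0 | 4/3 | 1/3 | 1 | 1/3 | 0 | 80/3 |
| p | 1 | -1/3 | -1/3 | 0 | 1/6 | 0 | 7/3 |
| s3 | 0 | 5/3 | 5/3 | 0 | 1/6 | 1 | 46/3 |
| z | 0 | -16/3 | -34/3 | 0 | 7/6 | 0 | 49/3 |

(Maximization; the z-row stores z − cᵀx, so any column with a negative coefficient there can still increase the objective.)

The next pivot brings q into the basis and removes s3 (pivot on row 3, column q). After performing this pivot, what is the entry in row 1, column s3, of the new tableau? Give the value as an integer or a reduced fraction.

Pivot element is row 3, column q: 5/3.
Normalize row 3: new (row 3, s3) = 1/(5/3) = 3/5.
row 1 ← row 1 − (4/3)·(new row 3): 0 − (4/3)·(3/5) = -4/5.

-4/5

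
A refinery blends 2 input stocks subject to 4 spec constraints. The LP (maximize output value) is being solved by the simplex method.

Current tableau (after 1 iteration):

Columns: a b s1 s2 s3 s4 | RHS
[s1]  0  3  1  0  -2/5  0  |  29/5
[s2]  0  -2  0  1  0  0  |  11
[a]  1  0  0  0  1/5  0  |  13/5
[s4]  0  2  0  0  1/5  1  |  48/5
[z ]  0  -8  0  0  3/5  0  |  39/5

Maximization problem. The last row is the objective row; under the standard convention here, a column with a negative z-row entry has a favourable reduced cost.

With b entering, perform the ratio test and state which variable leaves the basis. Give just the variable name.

Ratios: row 1 (s1): (29/5)/3 = 29/15; row 2 (s2): entry -2 ≤ 0, skip; row 3 (a): entry 0 ≤ 0, skip; row 4 (s4): (48/5)/2 = 24/5.
Minimum ratio 29/15 is in the s1 row, so s1 leaves.

s1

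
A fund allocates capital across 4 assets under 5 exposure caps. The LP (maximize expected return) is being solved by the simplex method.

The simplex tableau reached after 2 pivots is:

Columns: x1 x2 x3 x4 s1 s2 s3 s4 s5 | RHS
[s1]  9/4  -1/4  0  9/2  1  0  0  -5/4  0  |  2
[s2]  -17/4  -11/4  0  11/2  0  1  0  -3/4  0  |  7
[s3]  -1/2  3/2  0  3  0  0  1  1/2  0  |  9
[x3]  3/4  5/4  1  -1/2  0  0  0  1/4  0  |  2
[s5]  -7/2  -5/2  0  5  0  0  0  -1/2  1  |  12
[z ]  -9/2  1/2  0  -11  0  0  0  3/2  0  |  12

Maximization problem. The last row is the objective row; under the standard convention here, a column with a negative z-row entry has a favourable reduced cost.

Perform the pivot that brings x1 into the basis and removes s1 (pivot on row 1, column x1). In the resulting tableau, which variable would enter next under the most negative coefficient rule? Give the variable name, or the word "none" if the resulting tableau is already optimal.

x4

Pivot element 9/4. New z-row = old z-row − (-9/2)·(row 1/(9/4)).
Updated z-row coefficients: x1: 0, x2: 0, x3: 0, x4: -2, s1: 2, s2: 0, s3: 0, s4: -1, s5: 0.
The most negative is -2 in column x4, so x4 would enter next.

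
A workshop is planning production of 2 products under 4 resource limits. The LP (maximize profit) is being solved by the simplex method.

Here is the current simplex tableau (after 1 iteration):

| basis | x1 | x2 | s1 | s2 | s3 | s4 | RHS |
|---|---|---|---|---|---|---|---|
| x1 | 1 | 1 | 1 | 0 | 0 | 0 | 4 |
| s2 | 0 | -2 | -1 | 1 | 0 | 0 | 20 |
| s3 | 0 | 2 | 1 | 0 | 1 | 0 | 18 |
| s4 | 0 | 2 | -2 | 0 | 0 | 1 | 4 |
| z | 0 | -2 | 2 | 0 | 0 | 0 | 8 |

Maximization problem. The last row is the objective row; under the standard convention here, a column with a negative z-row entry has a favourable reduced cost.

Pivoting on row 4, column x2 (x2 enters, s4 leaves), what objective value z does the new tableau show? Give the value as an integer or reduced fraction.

12

Minimum ratio for x2: 4/2 = 2.
z changes by −(z-row coeff of x2)·ratio = −(-2)·2 = 4.
New z = 8 + 4 = 12.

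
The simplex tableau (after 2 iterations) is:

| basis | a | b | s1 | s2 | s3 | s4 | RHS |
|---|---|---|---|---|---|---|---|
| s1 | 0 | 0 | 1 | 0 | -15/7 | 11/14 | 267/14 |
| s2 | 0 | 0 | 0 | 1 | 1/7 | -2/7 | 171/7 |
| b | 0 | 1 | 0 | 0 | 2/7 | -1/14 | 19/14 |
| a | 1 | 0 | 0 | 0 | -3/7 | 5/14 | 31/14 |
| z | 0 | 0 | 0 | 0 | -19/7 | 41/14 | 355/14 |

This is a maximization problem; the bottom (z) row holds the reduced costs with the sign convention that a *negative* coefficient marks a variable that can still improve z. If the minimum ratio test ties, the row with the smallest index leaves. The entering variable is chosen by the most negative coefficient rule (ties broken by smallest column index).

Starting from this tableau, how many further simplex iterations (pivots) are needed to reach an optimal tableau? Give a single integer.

pivot: s3 in, b out → z = 153/4
No improving column remains; optimal.

1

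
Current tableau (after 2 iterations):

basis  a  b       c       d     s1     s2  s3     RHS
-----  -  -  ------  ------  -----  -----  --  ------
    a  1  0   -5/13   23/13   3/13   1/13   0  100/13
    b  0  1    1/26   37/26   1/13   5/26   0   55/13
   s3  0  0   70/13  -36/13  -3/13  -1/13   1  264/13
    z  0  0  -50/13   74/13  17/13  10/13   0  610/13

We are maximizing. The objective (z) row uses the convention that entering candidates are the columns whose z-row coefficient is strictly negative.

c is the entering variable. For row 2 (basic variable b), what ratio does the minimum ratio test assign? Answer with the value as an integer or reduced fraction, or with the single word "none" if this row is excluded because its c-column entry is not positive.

Ratio = RHS / (c entry) = (55/13) / (1/26) = 110.

110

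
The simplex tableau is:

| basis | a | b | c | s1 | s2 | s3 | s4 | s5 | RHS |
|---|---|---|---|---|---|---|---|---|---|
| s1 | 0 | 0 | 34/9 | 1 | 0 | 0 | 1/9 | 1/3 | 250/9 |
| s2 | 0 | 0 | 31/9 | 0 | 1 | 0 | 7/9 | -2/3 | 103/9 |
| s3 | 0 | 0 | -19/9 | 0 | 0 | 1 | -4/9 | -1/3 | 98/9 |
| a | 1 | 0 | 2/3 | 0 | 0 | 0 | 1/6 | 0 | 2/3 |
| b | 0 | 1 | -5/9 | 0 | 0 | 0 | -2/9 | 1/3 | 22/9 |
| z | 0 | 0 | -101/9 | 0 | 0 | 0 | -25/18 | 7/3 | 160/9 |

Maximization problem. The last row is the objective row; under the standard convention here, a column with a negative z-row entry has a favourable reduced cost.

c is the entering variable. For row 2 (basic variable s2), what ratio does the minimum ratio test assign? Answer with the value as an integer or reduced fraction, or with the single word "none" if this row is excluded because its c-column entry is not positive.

103/31

Ratio = RHS / (c entry) = (103/9) / (31/9) = 103/31.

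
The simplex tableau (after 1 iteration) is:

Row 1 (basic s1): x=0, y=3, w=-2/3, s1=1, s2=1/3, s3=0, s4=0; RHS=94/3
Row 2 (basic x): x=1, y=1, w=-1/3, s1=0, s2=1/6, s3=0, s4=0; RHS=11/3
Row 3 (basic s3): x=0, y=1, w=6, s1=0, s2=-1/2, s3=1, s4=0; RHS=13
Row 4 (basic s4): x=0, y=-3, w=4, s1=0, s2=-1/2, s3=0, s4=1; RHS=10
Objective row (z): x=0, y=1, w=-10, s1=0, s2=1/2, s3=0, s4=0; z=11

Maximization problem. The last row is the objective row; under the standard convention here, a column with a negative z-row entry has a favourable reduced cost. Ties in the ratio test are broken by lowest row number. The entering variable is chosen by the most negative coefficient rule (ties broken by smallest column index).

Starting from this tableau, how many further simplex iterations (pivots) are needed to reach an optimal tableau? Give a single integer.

2

pivot: w in, s3 out → z = 98/3
pivot: s2 in, x out → z = 216/5
No improving column remains; optimal.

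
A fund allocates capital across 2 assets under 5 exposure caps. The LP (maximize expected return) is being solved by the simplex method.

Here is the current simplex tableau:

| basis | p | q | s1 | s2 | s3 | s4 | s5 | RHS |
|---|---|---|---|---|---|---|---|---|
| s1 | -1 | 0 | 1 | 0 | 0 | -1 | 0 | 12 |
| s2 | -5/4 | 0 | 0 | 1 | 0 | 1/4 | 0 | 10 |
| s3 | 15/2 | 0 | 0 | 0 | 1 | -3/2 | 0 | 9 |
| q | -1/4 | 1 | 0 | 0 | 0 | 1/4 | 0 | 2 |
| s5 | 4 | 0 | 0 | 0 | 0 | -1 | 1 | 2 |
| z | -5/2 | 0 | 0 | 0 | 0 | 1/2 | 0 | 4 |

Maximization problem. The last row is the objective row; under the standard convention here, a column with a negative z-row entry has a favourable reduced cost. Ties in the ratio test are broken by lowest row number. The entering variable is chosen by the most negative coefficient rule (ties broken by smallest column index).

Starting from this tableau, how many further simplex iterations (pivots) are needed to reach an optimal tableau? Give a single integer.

2

pivot: p in, s5 out → z = 21/4
pivot: s4 in, q out → z = 20/3
No improving column remains; optimal.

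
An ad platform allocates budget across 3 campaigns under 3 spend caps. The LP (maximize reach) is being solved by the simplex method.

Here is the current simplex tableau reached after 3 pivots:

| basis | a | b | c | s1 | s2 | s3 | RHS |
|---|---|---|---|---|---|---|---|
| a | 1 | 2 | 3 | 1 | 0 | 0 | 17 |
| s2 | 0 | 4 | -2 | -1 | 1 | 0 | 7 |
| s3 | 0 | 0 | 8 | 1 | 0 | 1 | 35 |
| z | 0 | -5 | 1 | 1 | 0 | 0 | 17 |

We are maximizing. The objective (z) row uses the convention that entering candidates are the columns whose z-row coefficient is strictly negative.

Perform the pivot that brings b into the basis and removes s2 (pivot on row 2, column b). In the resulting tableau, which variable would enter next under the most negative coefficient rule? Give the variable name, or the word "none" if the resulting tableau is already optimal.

c

Pivot element 4. New z-row = old z-row − (-5)·(row 2/4).
Updated z-row coefficients: a: 0, b: 0, c: -3/2, s1: -1/4, s2: 5/4, s3: 0.
The most negative is -3/2 in column c, so c would enter next.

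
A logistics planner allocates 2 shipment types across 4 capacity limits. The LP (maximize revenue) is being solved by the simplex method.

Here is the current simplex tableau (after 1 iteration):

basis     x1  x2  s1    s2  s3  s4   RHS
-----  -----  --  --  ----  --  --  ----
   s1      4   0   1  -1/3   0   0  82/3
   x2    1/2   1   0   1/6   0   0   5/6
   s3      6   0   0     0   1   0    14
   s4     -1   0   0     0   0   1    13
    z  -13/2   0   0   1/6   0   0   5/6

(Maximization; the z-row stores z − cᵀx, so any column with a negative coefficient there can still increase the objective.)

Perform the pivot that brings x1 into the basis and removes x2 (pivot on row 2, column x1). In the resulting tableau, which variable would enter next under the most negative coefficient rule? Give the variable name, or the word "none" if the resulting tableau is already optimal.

none

Pivot element 1/2. New z-row = old z-row − (-13/2)·(row 2/(1/2)).
Updated z-row coefficients: x1: 0, x2: 13, s1: 0, s2: 7/3, s3: 0, s4: 0.
No coefficient is strictly negative; the tableau after this pivot is optimal.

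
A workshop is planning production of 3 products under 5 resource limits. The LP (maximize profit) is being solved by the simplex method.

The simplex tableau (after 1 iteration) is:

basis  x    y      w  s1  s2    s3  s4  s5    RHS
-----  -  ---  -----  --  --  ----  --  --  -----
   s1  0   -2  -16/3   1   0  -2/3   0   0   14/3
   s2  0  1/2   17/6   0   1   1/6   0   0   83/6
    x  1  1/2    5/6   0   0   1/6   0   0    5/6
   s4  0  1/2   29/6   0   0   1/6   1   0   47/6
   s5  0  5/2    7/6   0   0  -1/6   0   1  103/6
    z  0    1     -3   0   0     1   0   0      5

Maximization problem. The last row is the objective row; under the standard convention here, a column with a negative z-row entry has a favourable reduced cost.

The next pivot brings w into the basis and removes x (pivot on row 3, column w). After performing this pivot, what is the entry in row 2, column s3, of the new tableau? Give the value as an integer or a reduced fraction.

-2/5

Pivot element is row 3, column w: 5/6.
Normalize row 3: new (row 3, s3) = (1/6)/(5/6) = 1/5.
row 2 ← row 2 − (17/6)·(new row 3): 1/6 − (17/6)·(1/5) = -2/5.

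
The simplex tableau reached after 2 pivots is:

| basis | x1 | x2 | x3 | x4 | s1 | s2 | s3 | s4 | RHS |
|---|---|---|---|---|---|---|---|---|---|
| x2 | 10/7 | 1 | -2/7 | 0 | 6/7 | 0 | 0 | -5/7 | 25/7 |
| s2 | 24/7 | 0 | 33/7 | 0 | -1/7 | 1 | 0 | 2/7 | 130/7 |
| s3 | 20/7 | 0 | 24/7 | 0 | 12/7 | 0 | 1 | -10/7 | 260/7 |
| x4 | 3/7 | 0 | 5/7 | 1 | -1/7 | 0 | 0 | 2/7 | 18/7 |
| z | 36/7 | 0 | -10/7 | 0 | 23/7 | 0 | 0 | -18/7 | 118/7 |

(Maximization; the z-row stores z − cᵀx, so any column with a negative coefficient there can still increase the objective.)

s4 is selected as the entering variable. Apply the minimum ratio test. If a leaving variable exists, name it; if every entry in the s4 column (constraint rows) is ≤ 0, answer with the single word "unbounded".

x4

Ratios: row 1 (x2): entry -5/7 ≤ 0, skip; row 2 (s2): (130/7)/(2/7) = 65; row 3 (s3): entry -10/7 ≤ 0, skip; row 4 (x4): (18/7)/(2/7) = 9.
Minimum ratio is in the x4 row, so x4 leaves.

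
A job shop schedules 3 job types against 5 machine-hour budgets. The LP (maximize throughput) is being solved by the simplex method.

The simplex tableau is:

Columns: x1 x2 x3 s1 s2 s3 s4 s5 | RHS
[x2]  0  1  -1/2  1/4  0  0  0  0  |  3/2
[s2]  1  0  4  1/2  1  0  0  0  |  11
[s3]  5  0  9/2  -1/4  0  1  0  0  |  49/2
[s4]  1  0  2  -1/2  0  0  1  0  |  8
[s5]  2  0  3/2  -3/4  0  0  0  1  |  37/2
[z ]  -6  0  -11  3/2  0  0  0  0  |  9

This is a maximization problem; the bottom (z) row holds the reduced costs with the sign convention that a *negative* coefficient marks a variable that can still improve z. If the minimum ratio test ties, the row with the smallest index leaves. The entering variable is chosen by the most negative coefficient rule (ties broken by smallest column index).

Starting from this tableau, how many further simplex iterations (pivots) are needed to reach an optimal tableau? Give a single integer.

2

pivot: x3 in, s2 out → z = 157/4
pivot: x1 in, s3 out → z = 1532/31
No improving column remains; optimal.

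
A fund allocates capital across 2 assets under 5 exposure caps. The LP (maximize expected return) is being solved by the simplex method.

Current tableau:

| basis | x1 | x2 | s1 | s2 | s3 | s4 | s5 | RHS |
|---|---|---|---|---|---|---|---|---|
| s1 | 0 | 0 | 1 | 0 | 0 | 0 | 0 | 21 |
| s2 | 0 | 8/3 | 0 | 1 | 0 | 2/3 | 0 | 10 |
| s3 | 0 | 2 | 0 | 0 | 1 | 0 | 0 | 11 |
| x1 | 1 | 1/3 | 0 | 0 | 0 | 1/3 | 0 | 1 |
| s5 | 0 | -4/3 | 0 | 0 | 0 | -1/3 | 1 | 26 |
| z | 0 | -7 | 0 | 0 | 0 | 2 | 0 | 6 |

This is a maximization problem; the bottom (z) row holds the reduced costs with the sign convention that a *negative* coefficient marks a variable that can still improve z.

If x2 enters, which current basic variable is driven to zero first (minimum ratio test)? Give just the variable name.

x1

Ratios: row 1 (s1): entry 0 ≤ 0, skip; row 2 (s2): 10/(8/3) = 15/4; row 3 (s3): 11/2 = 11/2; row 4 (x1): 1/(1/3) = 3; row 5 (s5): entry -4/3 ≤ 0, skip.
Minimum ratio 3 is in the x1 row, so x1 leaves.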